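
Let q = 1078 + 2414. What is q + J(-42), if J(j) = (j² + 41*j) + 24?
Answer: 3558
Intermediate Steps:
q = 3492
J(j) = 24 + j² + 41*j
q + J(-42) = 3492 + (24 + (-42)² + 41*(-42)) = 3492 + (24 + 1764 - 1722) = 3492 + 66 = 3558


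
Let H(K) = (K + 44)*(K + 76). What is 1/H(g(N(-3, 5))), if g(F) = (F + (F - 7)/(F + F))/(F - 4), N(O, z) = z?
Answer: 25/98576 ≈ 0.00025361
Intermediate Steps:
g(F) = (F + (-7 + F)/(2*F))/(-4 + F) (g(F) = (F + (-7 + F)/((2*F)))/(-4 + F) = (F + (-7 + F)*(1/(2*F)))/(-4 + F) = (F + (-7 + F)/(2*F))/(-4 + F))
H(K) = (44 + K)*(76 + K)
1/H(g(N(-3, 5))) = 1/(3344 + ((½)*(-7 + 5 + 2*5²)/(5*(-4 + 5)))² + 120*((½)*(-7 + 5 + 2*5²)/(5*(-4 + 5)))) = 1/(3344 + ((½)*(⅕)*(-7 + 5 + 2*25)/1)² + 120*((½)*(⅕)*(-7 + 5 + 2*25)/1)) = 1/(3344 + ((½)*(⅕)*1*(-7 + 5 + 50))² + 120*((½)*(⅕)*1*(-7 + 5 + 50))) = 1/(3344 + ((½)*(⅕)*1*48)² + 120*((½)*(⅕)*1*48)) = 1/(3344 + (24/5)² + 120*(24/5)) = 1/(3344 + 576/25 + 576) = 1/(98576/25) = 25/98576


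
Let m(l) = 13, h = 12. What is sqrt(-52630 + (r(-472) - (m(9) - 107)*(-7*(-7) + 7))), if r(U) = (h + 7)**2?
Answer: I*sqrt(47005) ≈ 216.81*I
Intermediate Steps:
r(U) = 361 (r(U) = (12 + 7)**2 = 19**2 = 361)
sqrt(-52630 + (r(-472) - (m(9) - 107)*(-7*(-7) + 7))) = sqrt(-52630 + (361 - (13 - 107)*(-7*(-7) + 7))) = sqrt(-52630 + (361 - (-94)*(49 + 7))) = sqrt(-52630 + (361 - (-94)*56)) = sqrt(-52630 + (361 - 1*(-5264))) = sqrt(-52630 + (361 + 5264)) = sqrt(-52630 + 5625) = sqrt(-47005) = I*sqrt(47005)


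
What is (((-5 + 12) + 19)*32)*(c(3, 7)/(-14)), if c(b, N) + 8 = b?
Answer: 2080/7 ≈ 297.14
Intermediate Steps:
c(b, N) = -8 + b
(((-5 + 12) + 19)*32)*(c(3, 7)/(-14)) = (((-5 + 12) + 19)*32)*((-8 + 3)/(-14)) = ((7 + 19)*32)*(-5*(-1/14)) = (26*32)*(5/14) = 832*(5/14) = 2080/7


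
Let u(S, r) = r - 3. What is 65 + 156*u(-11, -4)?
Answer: -1027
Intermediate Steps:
u(S, r) = -3 + r
65 + 156*u(-11, -4) = 65 + 156*(-3 - 4) = 65 + 156*(-7) = 65 - 1092 = -1027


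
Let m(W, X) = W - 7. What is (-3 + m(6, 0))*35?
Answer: -140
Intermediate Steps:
m(W, X) = -7 + W
(-3 + m(6, 0))*35 = (-3 + (-7 + 6))*35 = (-3 - 1)*35 = -4*35 = -140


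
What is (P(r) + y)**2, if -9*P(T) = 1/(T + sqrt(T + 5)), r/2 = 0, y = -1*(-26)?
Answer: (1170 - sqrt(5))**2/2025 ≈ 673.42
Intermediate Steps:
y = 26
r = 0 (r = 2*0 = 0)
P(T) = -1/(9*(T + sqrt(5 + T))) (P(T) = -1/(9*(T + sqrt(T + 5))) = -1/(9*(T + sqrt(5 + T))))
(P(r) + y)**2 = (-1/(9*0 + 9*sqrt(5 + 0)) + 26)**2 = (-1/(0 + 9*sqrt(5)) + 26)**2 = (-1/(9*sqrt(5)) + 26)**2 = (-sqrt(5)/45 + 26)**2 = (26 - sqrt(5)/45)**2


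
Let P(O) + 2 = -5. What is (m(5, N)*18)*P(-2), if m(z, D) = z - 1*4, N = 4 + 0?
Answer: -126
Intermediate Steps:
P(O) = -7 (P(O) = -2 - 5 = -7)
N = 4
m(z, D) = -4 + z (m(z, D) = z - 4 = -4 + z)
(m(5, N)*18)*P(-2) = ((-4 + 5)*18)*(-7) = (1*18)*(-7) = 18*(-7) = -126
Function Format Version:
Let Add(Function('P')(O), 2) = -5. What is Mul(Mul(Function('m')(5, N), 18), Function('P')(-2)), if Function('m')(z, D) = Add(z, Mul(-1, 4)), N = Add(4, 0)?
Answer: -126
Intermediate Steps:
Function('P')(O) = -7 (Function('P')(O) = Add(-2, -5) = -7)
N = 4
Function('m')(z, D) = Add(-4, z) (Function('m')(z, D) = Add(z, -4) = Add(-4, z))
Mul(Mul(Function('m')(5, N), 18), Function('P')(-2)) = Mul(Mul(Add(-4, 5), 18), -7) = Mul(Mul(1, 18), -7) = Mul(18, -7) = -126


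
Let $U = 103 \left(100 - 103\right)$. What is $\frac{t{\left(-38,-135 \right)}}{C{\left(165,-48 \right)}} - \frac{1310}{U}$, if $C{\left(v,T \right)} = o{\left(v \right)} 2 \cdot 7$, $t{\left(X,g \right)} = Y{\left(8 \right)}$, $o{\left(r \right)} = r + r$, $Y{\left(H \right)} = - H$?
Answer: $\frac{168048}{39655} \approx 4.2377$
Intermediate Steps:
$o{\left(r \right)} = 2 r$
$t{\left(X,g \right)} = -8$ ($t{\left(X,g \right)} = \left(-1\right) 8 = -8$)
$C{\left(v,T \right)} = 28 v$ ($C{\left(v,T \right)} = 2 v 2 \cdot 7 = 4 v 7 = 28 v$)
$U = -309$ ($U = 103 \left(-3\right) = -309$)
$\frac{t{\left(-38,-135 \right)}}{C{\left(165,-48 \right)}} - \frac{1310}{U} = - \frac{8}{28 \cdot 165} - \frac{1310}{-309} = - \frac{8}{4620} - - \frac{1310}{309} = \left(-8\right) \frac{1}{4620} + \frac{1310}{309} = - \frac{2}{1155} + \frac{1310}{309} = \frac{168048}{39655}$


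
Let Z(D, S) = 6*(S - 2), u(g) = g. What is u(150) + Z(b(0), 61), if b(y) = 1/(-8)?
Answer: 504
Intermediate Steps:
b(y) = -⅛
Z(D, S) = -12 + 6*S (Z(D, S) = 6*(-2 + S) = -12 + 6*S)
u(150) + Z(b(0), 61) = 150 + (-12 + 6*61) = 150 + (-12 + 366) = 150 + 354 = 504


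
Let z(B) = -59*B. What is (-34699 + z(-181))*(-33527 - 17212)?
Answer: 1218750780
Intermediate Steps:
(-34699 + z(-181))*(-33527 - 17212) = (-34699 - 59*(-181))*(-33527 - 17212) = (-34699 + 10679)*(-50739) = -24020*(-50739) = 1218750780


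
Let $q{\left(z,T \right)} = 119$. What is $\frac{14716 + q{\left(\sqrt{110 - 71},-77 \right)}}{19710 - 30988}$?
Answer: $- \frac{14835}{11278} \approx -1.3154$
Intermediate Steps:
$\frac{14716 + q{\left(\sqrt{110 - 71},-77 \right)}}{19710 - 30988} = \frac{14716 + 119}{19710 - 30988} = \frac{14835}{-11278} = 14835 \left(- \frac{1}{11278}\right) = - \frac{14835}{11278}$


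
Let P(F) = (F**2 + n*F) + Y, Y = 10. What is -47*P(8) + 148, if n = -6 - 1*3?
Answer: 54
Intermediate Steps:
n = -9 (n = -6 - 3 = -9)
P(F) = 10 + F**2 - 9*F (P(F) = (F**2 - 9*F) + 10 = 10 + F**2 - 9*F)
-47*P(8) + 148 = -47*(10 + 8**2 - 9*8) + 148 = -47*(10 + 64 - 72) + 148 = -47*2 + 148 = -94 + 148 = 54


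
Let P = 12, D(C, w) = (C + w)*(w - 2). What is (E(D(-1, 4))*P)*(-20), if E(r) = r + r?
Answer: -2880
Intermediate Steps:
D(C, w) = (-2 + w)*(C + w) (D(C, w) = (C + w)*(-2 + w) = (-2 + w)*(C + w))
E(r) = 2*r
(E(D(-1, 4))*P)*(-20) = ((2*(4² - 2*(-1) - 2*4 - 1*4))*12)*(-20) = ((2*(16 + 2 - 8 - 4))*12)*(-20) = ((2*6)*12)*(-20) = (12*12)*(-20) = 144*(-20) = -2880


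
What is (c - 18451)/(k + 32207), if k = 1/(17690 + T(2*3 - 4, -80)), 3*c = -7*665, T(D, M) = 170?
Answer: -1071742880/1725651063 ≈ -0.62107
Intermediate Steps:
c = -4655/3 (c = (-7*665)/3 = (⅓)*(-4655) = -4655/3 ≈ -1551.7)
k = 1/17860 (k = 1/(17690 + 170) = 1/17860 ≈ 5.5991e-5)
(c - 18451)/(k + 32207) = (-4655/3 - 18451)/(1/17860 + 32207) = -60008/(3*575217021/17860) = -60008/3*17860/575217021 = -1071742880/1725651063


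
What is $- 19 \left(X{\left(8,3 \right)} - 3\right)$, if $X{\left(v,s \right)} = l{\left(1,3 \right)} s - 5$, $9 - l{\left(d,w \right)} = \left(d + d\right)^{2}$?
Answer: $-133$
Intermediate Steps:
$l{\left(d,w \right)} = 9 - 4 d^{2}$ ($l{\left(d,w \right)} = 9 - \left(d + d\right)^{2} = 9 - \left(2 d\right)^{2} = 9 - 4 d^{2}$)
$X{\left(v,s \right)} = -5 + 5 s$ ($X{\left(v,s \right)} = \left(9 - 4 \cdot 1^{2}\right) s - 5 = \left(9 - 4\right) s - 5 = 5 s - 5 = -5 + 5 s$)
$- 19 \left(X{\left(8,3 \right)} - 3\right) = - 19 \left(\left(-5 + 5 \cdot 3\right) - 3\right) = - 19 \left(\left(-5 + 15\right) - 3\right) = - 19 \left(10 - 3\right) = \left(-19\right) 7 = -133$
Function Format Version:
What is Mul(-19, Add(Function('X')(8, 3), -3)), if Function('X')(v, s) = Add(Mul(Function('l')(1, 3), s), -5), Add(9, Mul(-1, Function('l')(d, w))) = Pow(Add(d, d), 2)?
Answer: -133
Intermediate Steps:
Function('l')(d, w) = Add(9, Mul(-4, Pow(d, 2))) (Function('l')(d, w) = Add(9, Mul(-1, Pow(Add(d, d), 2))) = Add(9, Mul(-1, Pow(Mul(2, d), 2))) = Add(9, Mul(-1, Mul(4, Pow(d, 2)))) = Add(9, Mul(-4, Pow(d, 2))))
Function('X')(v, s) = Add(-5, Mul(5, s)) (Function('X')(v, s) = Add(Mul(Add(9, Mul(-4, Pow(1, 2))), s), -5) = Add(Mul(Add(9, Mul(-4, 1)), s), -5) = Add(Mul(Add(9, -4), s), -5) = Add(Mul(5, s), -5) = Add(-5, Mul(5, s)))
Mul(-19, Add(Function('X')(8, 3), -3)) = Mul(-19, Add(Add(-5, Mul(5, 3)), -3)) = Mul(-19, Add(Add(-5, 15), -3)) = Mul(-19, Add(10, -3)) = Mul(-19, 7) = -133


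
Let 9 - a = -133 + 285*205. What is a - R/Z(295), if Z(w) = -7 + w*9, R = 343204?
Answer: -38669147/662 ≈ -58413.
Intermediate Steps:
Z(w) = -7 + 9*w
a = -58283 (a = 9 - (-133 + 285*205) = 9 - (-133 + 58425) = 9 - 1*58292 = 9 - 58292 = -58283)
a - R/Z(295) = -58283 - 343204/(-7 + 9*295) = -58283 - 343204/(-7 + 2655) = -58283 - 343204/2648 = -58283 - 1*85801/662 = -58283 - 85801/662 = -38669147/662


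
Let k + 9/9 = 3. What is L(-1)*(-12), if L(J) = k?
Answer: -24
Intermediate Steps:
k = 2 (k = -1 + 3 = 2)
L(J) = 2
L(-1)*(-12) = 2*(-12) = -24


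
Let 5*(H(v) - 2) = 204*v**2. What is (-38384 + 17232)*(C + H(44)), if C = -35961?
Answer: -4550831648/5 ≈ -9.1017e+8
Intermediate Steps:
H(v) = 2 + 204*v**2/5 (H(v) = 2 + (204*v**2)/5 = 2 + 204*v**2/5)
(-38384 + 17232)*(C + H(44)) = (-38384 + 17232)*(-35961 + (2 + (204/5)*44**2)) = -21152*(-35961 + (2 + (204/5)*1936)) = -21152*(-35961 + (2 + 394944/5)) = -21152*(-35961 + 394954/5) = -21152*215149/5 = -4550831648/5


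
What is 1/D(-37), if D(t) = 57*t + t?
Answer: -1/2146 ≈ -0.00046598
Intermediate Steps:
D(t) = 58*t
1/D(-37) = 1/(58*(-37)) = 1/(-2146) = -1/2146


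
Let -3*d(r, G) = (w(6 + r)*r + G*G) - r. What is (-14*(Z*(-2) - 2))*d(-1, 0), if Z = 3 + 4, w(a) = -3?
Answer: -896/3 ≈ -298.67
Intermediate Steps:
Z = 7
d(r, G) = -G²/3 + 4*r/3 (d(r, G) = -((-3*r + G*G) - r)/3 = -((-3*r + G²) - r)/3 = -((G² - 3*r) - r)/3 = -(G² - 4*r)/3 = -G²/3 + 4*r/3)
(-14*(Z*(-2) - 2))*d(-1, 0) = (-14*(7*(-2) - 2))*(-⅓*0² + (4/3)*(-1)) = (-14*(-14 - 2))*(-⅓*0 - 4/3) = (-14*(-16))*(0 - 4/3) = 224*(-4/3) = -896/3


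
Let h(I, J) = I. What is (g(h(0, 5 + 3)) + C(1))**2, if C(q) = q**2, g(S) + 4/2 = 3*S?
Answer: 1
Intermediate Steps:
g(S) = -2 + 3*S
(g(h(0, 5 + 3)) + C(1))**2 = ((-2 + 3*0) + 1**2)**2 = ((-2 + 0) + 1)**2 = (-2 + 1)**2 = (-1)**2 = 1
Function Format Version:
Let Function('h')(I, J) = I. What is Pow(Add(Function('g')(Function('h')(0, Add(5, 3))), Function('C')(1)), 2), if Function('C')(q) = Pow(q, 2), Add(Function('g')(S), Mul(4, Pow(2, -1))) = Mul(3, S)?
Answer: 1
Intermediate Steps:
Function('g')(S) = Add(-2, Mul(3, S))
Pow(Add(Function('g')(Function('h')(0, Add(5, 3))), Function('C')(1)), 2) = Pow(Add(Add(-2, Mul(3, 0)), Pow(1, 2)), 2) = Pow(Add(Add(-2, 0), 1), 2) = Pow(Add(-2, 1), 2) = Pow(-1, 2) = 1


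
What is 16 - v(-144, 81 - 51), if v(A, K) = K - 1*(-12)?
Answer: -26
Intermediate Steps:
v(A, K) = 12 + K (v(A, K) = K + 12 = 12 + K)
16 - v(-144, 81 - 51) = 16 - (12 + (81 - 51)) = 16 - (12 + 30) = 16 - 1*42 = 16 - 42 = -26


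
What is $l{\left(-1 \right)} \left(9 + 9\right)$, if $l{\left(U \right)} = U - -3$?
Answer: $36$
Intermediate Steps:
$l{\left(U \right)} = 3 + U$ ($l{\left(U \right)} = U + 3 = 3 + U$)
$l{\left(-1 \right)} \left(9 + 9\right) = \left(3 - 1\right) \left(9 + 9\right) = 2 \cdot 18 = 36$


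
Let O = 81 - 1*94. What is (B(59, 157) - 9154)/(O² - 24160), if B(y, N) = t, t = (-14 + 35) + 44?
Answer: 9089/23991 ≈ 0.37885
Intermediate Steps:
O = -13 (O = 81 - 94 = -13)
t = 65 (t = 21 + 44 = 65)
B(y, N) = 65
(B(59, 157) - 9154)/(O² - 24160) = (65 - 9154)/((-13)² - 24160) = -9089/(169 - 24160) = -9089/(-23991) = -9089*(-1/23991) = 9089/23991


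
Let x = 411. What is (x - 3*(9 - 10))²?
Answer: 171396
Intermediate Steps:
(x - 3*(9 - 10))² = (411 - 3*(9 - 10))² = (411 - 3*(-1))² = (411 + 3)² = 414² = 171396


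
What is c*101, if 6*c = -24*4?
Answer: -1616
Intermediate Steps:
c = -16 (c = (-24*4)/6 = (-3*32)/6 = (⅙)*(-96) = -16)
c*101 = -16*101 = -1616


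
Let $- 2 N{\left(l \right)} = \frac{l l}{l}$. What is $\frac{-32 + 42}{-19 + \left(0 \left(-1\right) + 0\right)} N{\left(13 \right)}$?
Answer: $\frac{65}{19} \approx 3.4211$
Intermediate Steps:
$N{\left(l \right)} = - \frac{l}{2}$ ($N{\left(l \right)} = - \frac{l l \frac{1}{l}}{2} = - \frac{l^{2} \frac{1}{l}}{2} = - \frac{l}{2}$)
$\frac{-32 + 42}{-19 + \left(0 \left(-1\right) + 0\right)} N{\left(13 \right)} = \frac{-32 + 42}{-19 + \left(0 \left(-1\right) + 0\right)} \left(\left(- \frac{1}{2}\right) 13\right) = \frac{10}{-19 + \left(0 + 0\right)} \left(- \frac{13}{2}\right) = \frac{10}{-19 + 0} \left(- \frac{13}{2}\right) = \frac{10}{-19} \left(- \frac{13}{2}\right) = 10 \left(- \frac{1}{19}\right) \left(- \frac{13}{2}\right) = \left(- \frac{10}{19}\right) \left(- \frac{13}{2}\right) = \frac{65}{19}$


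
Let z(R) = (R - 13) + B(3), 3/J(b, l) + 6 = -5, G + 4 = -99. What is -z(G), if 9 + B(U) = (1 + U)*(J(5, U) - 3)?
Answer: 1519/11 ≈ 138.09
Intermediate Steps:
G = -103 (G = -4 - 99 = -103)
J(b, l) = -3/11 (J(b, l) = 3/(-6 - 5) = 3/(-11) = 3*(-1/11) = -3/11)
B(U) = -135/11 - 36*U/11 (B(U) = -9 + (1 + U)*(-3/11 - 3) = -9 + (1 + U)*(-36/11) = -9 + (-36/11 - 36*U/11) = -135/11 - 36*U/11)
z(R) = -386/11 + R (z(R) = (R - 13) + (-135/11 - 36/11*3) = (-13 + R) + (-135/11 - 108/11) = (-13 + R) - 243/11 = -386/11 + R)
-z(G) = -(-386/11 - 103) = -1*(-1519/11) = 1519/11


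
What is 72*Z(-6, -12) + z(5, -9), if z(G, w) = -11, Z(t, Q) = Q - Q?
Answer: -11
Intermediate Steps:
Z(t, Q) = 0
72*Z(-6, -12) + z(5, -9) = 72*0 - 11 = 0 - 11 = -11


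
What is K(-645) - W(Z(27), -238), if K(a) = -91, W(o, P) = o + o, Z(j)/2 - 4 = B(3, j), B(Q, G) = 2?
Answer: -115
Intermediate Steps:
Z(j) = 12 (Z(j) = 8 + 2*2 = 8 + 4 = 12)
W(o, P) = 2*o
K(-645) - W(Z(27), -238) = -91 - 2*12 = -91 - 1*24 = -91 - 24 = -115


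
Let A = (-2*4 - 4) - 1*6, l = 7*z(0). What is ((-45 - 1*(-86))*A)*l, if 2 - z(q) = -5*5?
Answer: -139482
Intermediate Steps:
z(q) = 27 (z(q) = 2 - (-5)*5 = 2 - 1*(-25) = 2 + 25 = 27)
l = 189 (l = 7*27 = 189)
A = -18 (A = (-8 - 4) - 6 = -12 - 6 = -18)
((-45 - 1*(-86))*A)*l = ((-45 - 1*(-86))*(-18))*189 = ((-45 + 86)*(-18))*189 = (41*(-18))*189 = -738*189 = -139482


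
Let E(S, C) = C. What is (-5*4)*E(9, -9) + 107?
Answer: 287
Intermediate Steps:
(-5*4)*E(9, -9) + 107 = -5*4*(-9) + 107 = -20*(-9) + 107 = 180 + 107 = 287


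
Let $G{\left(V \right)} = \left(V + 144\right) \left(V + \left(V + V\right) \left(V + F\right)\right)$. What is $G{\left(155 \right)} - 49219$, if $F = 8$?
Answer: $15105596$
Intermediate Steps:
$G{\left(V \right)} = \left(144 + V\right) \left(V + 2 V \left(8 + V\right)\right)$ ($G{\left(V \right)} = \left(V + 144\right) \left(V + \left(V + V\right) \left(V + 8\right)\right) = \left(144 + V\right) \left(V + 2 V \left(8 + V\right)\right)$)
$G{\left(155 \right)} - 49219 = 155 \left(2448 + 2 \cdot 155^{2} + 305 \cdot 155\right) - 49219 = 155 \left(2448 + 2 \cdot 24025 + 47275\right) - 49219 = 155 \left(2448 + 48050 + 47275\right) - 49219 = 155 \cdot 97773 - 49219 = 15154815 - 49219 = 15105596$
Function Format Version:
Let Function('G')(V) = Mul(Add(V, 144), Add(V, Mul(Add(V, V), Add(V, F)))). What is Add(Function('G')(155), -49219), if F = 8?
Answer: 15105596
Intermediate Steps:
Function('G')(V) = Mul(Add(144, V), Add(V, Mul(2, V, Add(8, V)))) (Function('G')(V) = Mul(Add(V, 144), Add(V, Mul(Add(V, V), Add(V, 8)))) = Mul(Add(144, V), Add(V, Mul(Mul(2, V), Add(8, V)))) = Mul(Add(144, V), Add(V, Mul(2, V, Add(8, V)))))
Add(Function('G')(155), -49219) = Add(Mul(155, Add(2448, Mul(2, Pow(155, 2)), Mul(305, 155))), -49219) = Add(Mul(155, Add(2448, Mul(2, 24025), 47275)), -49219) = Add(Mul(155, Add(2448, 48050, 47275)), -49219) = Add(Mul(155, 97773), -49219) = Add(15154815, -49219) = 15105596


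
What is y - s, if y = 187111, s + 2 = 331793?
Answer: -144680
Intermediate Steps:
s = 331791 (s = -2 + 331793 = 331791)
y - s = 187111 - 1*331791 = 187111 - 331791 = -144680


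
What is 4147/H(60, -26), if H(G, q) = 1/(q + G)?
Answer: 140998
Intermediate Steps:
H(G, q) = 1/(G + q)
4147/H(60, -26) = 4147/(1/(60 - 26)) = 4147/(1/34) = 4147*34 = 140998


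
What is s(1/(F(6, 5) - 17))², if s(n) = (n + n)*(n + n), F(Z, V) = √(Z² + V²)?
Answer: 16/(17 - √61)⁴ ≈ 0.0022434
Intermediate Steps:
F(Z, V) = √(V² + Z²)
s(n) = 4*n² (s(n) = (2*n)*(2*n) = 4*n²)
s(1/(F(6, 5) - 17))² = (4*(1/(√(5² + 6²) - 17))²)² = (4*(1/(√(25 + 36) - 17))²)² = (4*(1/(√61 - 17))²)² = (4*(1/(-17 + √61))²)² = (4/(-17 + √61)²)² = 16/(-17 + √61)⁴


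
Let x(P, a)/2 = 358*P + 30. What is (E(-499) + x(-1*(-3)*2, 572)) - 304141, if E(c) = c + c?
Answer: -300783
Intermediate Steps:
x(P, a) = 60 + 716*P (x(P, a) = 2*(358*P + 30) = 2*(30 + 358*P) = 60 + 716*P)
E(c) = 2*c
(E(-499) + x(-1*(-3)*2, 572)) - 304141 = (2*(-499) + (60 + 716*(-1*(-3)*2))) - 304141 = (-998 + (60 + 716*(3*2))) - 304141 = (-998 + (60 + 716*6)) - 304141 = (-998 + (60 + 4296)) - 304141 = (-998 + 4356) - 304141 = 3358 - 304141 = -300783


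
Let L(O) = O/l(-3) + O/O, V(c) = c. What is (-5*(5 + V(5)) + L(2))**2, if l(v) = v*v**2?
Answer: 1755625/729 ≈ 2408.3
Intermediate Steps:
l(v) = v**3
L(O) = 1 - O/27 (L(O) = O/((-3)**3) + O/O = O/(-27) + 1 = O*(-1/27) + 1 = -O/27 + 1 = 1 - O/27)
(-5*(5 + V(5)) + L(2))**2 = (-5*(5 + 5) + (1 - 1/27*2))**2 = (-5*10 + (1 - 2/27))**2 = (-50 + 25/27)**2 = (-1325/27)**2 = 1755625/729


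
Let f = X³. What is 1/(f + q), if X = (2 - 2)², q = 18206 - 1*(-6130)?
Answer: 1/24336 ≈ 4.1091e-5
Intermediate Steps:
q = 24336 (q = 18206 + 6130 = 24336)
X = 0 (X = 0² = 0)
f = 0 (f = 0³ = 0)
1/(f + q) = 1/(0 + 24336) = 1/24336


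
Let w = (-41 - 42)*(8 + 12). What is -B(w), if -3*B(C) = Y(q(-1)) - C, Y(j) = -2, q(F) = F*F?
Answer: 1658/3 ≈ 552.67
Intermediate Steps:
q(F) = F²
w = -1660 (w = -83*20 = -1660)
B(C) = ⅔ + C/3 (B(C) = -(-2 - C)/3 = ⅔ + C/3)
-B(w) = -(⅔ + (⅓)*(-1660)) = -(⅔ - 1660/3) = -1*(-1658/3) = 1658/3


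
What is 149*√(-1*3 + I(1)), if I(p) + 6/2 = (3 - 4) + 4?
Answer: 149*I*√3 ≈ 258.08*I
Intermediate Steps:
I(p) = 0 (I(p) = -3 + ((3 - 4) + 4) = -3 + (-1 + 4) = -3 + 3 = 0)
149*√(-1*3 + I(1)) = 149*√(-1*3 + 0) = 149*√(-3 + 0) = 149*√(-3) = 149*(I*√3) = 149*I*√3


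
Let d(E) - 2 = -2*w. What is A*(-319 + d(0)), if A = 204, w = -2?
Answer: -63852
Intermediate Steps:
d(E) = 6 (d(E) = 2 - 2*(-2) = 2 + 4 = 6)
A*(-319 + d(0)) = 204*(-319 + 6) = 204*(-313) = -63852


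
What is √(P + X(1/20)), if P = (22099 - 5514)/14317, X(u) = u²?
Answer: √95183954489/286340 ≈ 1.0775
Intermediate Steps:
P = 16585/14317 (P = 16585*(1/14317) = 16585/14317 ≈ 1.1584)
√(P + X(1/20)) = √(16585/14317 + (1/20)²) = √(16585/14317 + 1/400) = √(6648317/5726800) = √95183954489/286340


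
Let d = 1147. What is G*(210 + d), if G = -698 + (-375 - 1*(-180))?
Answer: -1211801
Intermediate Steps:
G = -893 (G = -698 + (-375 + 180) = -698 - 195 = -893)
G*(210 + d) = -893*(210 + 1147) = -893*1357 = -1211801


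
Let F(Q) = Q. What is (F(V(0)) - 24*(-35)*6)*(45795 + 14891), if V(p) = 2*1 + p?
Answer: 305978812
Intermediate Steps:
V(p) = 2 + p
(F(V(0)) - 24*(-35)*6)*(45795 + 14891) = ((2 + 0) - 24*(-35)*6)*(45795 + 14891) = (2 + 840*6)*60686 = (2 + 5040)*60686 = 5042*60686 = 305978812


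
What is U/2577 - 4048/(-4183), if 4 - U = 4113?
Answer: -6756251/10779591 ≈ -0.62676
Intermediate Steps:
U = -4109 (U = 4 - 1*4113 = 4 - 4113 = -4109)
U/2577 - 4048/(-4183) = -4109/2577 - 4048/(-4183) = -4109*1/2577 - 4048*(-1/4183) = -4109/2577 + 4048/4183 = -6756251/10779591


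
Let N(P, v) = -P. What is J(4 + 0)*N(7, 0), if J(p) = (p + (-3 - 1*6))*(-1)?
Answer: -35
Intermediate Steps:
J(p) = 9 - p (J(p) = (p + (-3 - 6))*(-1) = (p - 9)*(-1) = (-9 + p)*(-1) = 9 - p)
J(4 + 0)*N(7, 0) = (9 - (4 + 0))*(-1*7) = (9 - 1*4)*(-7) = (9 - 4)*(-7) = 5*(-7) = -35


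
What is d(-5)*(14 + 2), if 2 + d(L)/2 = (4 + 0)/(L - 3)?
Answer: -80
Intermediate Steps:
d(L) = -4 + 8/(-3 + L) (d(L) = -4 + 2*((4 + 0)/(L - 3)) = -4 + 2*(4/(-3 + L)) = -4 + 8/(-3 + L))
d(-5)*(14 + 2) = (4*(5 - 1*(-5))/(-3 - 5))*(14 + 2) = (4*(5 + 5)/(-8))*16 = (4*(-⅛)*10)*16 = -5*16 = -80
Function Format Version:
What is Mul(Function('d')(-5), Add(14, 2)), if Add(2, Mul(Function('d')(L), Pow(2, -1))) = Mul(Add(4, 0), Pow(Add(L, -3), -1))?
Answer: -80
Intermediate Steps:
Function('d')(L) = Add(-4, Mul(8, Pow(Add(-3, L), -1))) (Function('d')(L) = Add(-4, Mul(2, Mul(Add(4, 0), Pow(Add(L, -3), -1)))) = Add(-4, Mul(2, Mul(4, Pow(Add(-3, L), -1)))) = Add(-4, Mul(8, Pow(Add(-3, L), -1))))
Mul(Function('d')(-5), Add(14, 2)) = Mul(Mul(4, Pow(Add(-3, -5), -1), Add(5, Mul(-1, -5))), Add(14, 2)) = Mul(Mul(4, Pow(-8, -1), Add(5, 5)), 16) = Mul(Mul(4, Rational(-1, 8), 10), 16) = Mul(-5, 16) = -80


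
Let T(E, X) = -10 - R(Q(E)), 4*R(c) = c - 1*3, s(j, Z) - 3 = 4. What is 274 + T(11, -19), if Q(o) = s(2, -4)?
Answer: 263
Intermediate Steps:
s(j, Z) = 7 (s(j, Z) = 3 + 4 = 7)
Q(o) = 7
R(c) = -¾ + c/4 (R(c) = (c - 1*3)/4 = (c - 3)/4 = (-3 + c)/4 = -¾ + c/4)
T(E, X) = -11 (T(E, X) = -10 - (-¾ + (¼)*7) = -10 - (-¾ + 7/4) = -10 - 1*1 = -10 - 1 = -11)
274 + T(11, -19) = 274 - 11 = 263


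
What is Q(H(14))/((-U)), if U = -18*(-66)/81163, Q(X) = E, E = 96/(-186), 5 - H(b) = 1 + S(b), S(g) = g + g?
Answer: 324652/9207 ≈ 35.261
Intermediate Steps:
S(g) = 2*g
H(b) = 4 - 2*b (H(b) = 5 - (1 + 2*b) = 5 + (-1 - 2*b) = 4 - 2*b)
E = -16/31 (E = 96*(-1/186) = -16/31 ≈ -0.51613)
Q(X) = -16/31
U = 1188/81163 (U = 1188*(1/81163) = 1188/81163 ≈ 0.014637)
Q(H(14))/((-U)) = -16/(31*((-1*1188/81163))) = -16/(31*(-1188/81163)) = -16/31*(-81163/1188) = 324652/9207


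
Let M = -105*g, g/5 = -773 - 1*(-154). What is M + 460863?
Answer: 785838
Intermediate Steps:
g = -3095 (g = 5*(-773 - 1*(-154)) = 5*(-773 + 154) = 5*(-619) = -3095)
M = 324975 (M = -105*(-3095) = 324975)
M + 460863 = 324975 + 460863 = 785838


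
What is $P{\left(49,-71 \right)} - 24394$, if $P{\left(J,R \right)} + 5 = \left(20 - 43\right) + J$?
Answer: $-24373$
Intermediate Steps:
$P{\left(J,R \right)} = -28 + J$ ($P{\left(J,R \right)} = -5 + \left(\left(20 - 43\right) + J\right) = -5 + \left(-23 + J\right) = -28 + J$)
$P{\left(49,-71 \right)} - 24394 = \left(-28 + 49\right) - 24394 = 21 - 24394 = -24373$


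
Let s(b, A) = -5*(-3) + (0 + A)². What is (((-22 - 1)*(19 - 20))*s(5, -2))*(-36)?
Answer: -15732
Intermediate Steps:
s(b, A) = 15 + A²
(((-22 - 1)*(19 - 20))*s(5, -2))*(-36) = (((-22 - 1)*(19 - 20))*(15 + (-2)²))*(-36) = ((-23*(-1))*(15 + 4))*(-36) = (23*19)*(-36) = 437*(-36) = -15732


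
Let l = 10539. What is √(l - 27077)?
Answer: I*√16538 ≈ 128.6*I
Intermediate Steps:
√(l - 27077) = √(10539 - 27077) = √(-16538) = I*√16538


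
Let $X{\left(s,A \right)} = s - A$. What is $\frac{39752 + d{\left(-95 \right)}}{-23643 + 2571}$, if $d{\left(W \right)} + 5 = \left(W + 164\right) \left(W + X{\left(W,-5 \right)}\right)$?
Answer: $- \frac{4497}{3512} \approx -1.2805$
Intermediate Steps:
$d{\left(W \right)} = -5 + \left(5 + 2 W\right) \left(164 + W\right)$ ($d{\left(W \right)} = -5 + \left(W + 164\right) \left(W + \left(W - -5\right)\right) = -5 + \left(164 + W\right) \left(W + \left(W + 5\right)\right) = -5 + \left(164 + W\right) \left(W + \left(5 + W\right)\right) = -5 + \left(164 + W\right) \left(5 + 2 W\right) = -5 + \left(5 + 2 W\right) \left(164 + W\right)$)
$\frac{39752 + d{\left(-95 \right)}}{-23643 + 2571} = \frac{39752 + \left(815 + 2 \left(-95\right)^{2} + 333 \left(-95\right)\right)}{-23643 + 2571} = \frac{39752 + \left(815 + 2 \cdot 9025 - 31635\right)}{-21072} = \left(39752 + \left(815 + 18050 - 31635\right)\right) \left(- \frac{1}{21072}\right) = \left(39752 - 12770\right) \left(- \frac{1}{21072}\right) = 26982 \left(- \frac{1}{21072}\right) = - \frac{4497}{3512}$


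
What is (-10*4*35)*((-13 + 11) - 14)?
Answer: 22400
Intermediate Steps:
(-10*4*35)*((-13 + 11) - 14) = (-40*35)*(-2 - 14) = -1400*(-16) = 22400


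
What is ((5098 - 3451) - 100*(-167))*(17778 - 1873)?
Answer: 291809035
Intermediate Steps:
((5098 - 3451) - 100*(-167))*(17778 - 1873) = (1647 + 16700)*15905 = 18347*15905 = 291809035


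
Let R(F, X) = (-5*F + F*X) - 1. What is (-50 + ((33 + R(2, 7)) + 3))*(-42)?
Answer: 462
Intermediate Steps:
R(F, X) = -1 - 5*F + F*X
(-50 + ((33 + R(2, 7)) + 3))*(-42) = (-50 + ((33 + (-1 - 5*2 + 2*7)) + 3))*(-42) = (-50 + ((33 + (-1 - 10 + 14)) + 3))*(-42) = (-50 + ((33 + 3) + 3))*(-42) = (-50 + (36 + 3))*(-42) = (-50 + 39)*(-42) = -11*(-42) = 462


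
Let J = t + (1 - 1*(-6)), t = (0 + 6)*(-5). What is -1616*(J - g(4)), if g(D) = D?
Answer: 43632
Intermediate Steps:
t = -30 (t = 6*(-5) = -30)
J = -23 (J = -30 + (1 - 1*(-6)) = -30 + (1 + 6) = -30 + 7 = -23)
-1616*(J - g(4)) = -1616*(-23 - 1*4) = -1616*(-23 - 4) = -1616*(-27) = 43632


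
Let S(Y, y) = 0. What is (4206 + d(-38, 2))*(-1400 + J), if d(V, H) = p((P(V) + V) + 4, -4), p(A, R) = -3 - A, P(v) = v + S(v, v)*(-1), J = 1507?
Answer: 457425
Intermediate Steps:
P(v) = v (P(v) = v + 0*(-1) = v + 0 = v)
d(V, H) = -7 - 2*V (d(V, H) = -3 - ((V + V) + 4) = -3 - (2*V + 4) = -3 - (4 + 2*V) = -3 + (-4 - 2*V) = -7 - 2*V)
(4206 + d(-38, 2))*(-1400 + J) = (4206 + (-7 - 2*(-38)))*(-1400 + 1507) = (4206 + (-7 + 76))*107 = (4206 + 69)*107 = 4275*107 = 457425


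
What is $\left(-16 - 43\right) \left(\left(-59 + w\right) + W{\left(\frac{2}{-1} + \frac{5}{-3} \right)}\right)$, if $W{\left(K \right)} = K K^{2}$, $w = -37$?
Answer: $\frac{231457}{27} \approx 8572.5$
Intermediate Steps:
$W{\left(K \right)} = K^{3}$
$\left(-16 - 43\right) \left(\left(-59 + w\right) + W{\left(\frac{2}{-1} + \frac{5}{-3} \right)}\right) = \left(-16 - 43\right) \left(\left(-59 - 37\right) + \left(\frac{2}{-1} + \frac{5}{-3}\right)^{3}\right) = \left(-16 - 43\right) \left(-96 + \left(2 \left(-1\right) + 5 \left(- \frac{1}{3}\right)\right)^{3}\right) = - 59 \left(-96 + \left(-2 - \frac{5}{3}\right)^{3}\right) = - 59 \left(-96 + \left(- \frac{11}{3}\right)^{3}\right) = - 59 \left(-96 - \frac{1331}{27}\right) = \left(-59\right) \left(- \frac{3923}{27}\right) = \frac{231457}{27}$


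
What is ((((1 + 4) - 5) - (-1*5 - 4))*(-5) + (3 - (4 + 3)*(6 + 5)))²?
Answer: 14161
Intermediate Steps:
((((1 + 4) - 5) - (-1*5 - 4))*(-5) + (3 - (4 + 3)*(6 + 5)))² = (((5 - 5) - (-5 - 4))*(-5) + (3 - 7*11))² = ((0 - 1*(-9))*(-5) + (3 - 1*77))² = ((0 + 9)*(-5) + (3 - 77))² = (9*(-5) - 74)² = (-45 - 74)² = (-119)² = 14161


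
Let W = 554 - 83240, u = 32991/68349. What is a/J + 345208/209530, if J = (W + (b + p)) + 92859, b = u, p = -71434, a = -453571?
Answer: 1323514049128209/146220339313990 ≈ 9.0515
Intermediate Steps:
u = 10997/22783 (u = 32991*(1/68349) = 10997/22783 ≈ 0.48268)
b = 10997/22783 ≈ 0.48268
W = -82686
J = -1395698366/22783 (J = (-82686 + (10997/22783 - 71434)) + 92859 = (-82686 - 1627469825/22783) + 92859 = -3511304963/22783 + 92859 = -1395698366/22783 ≈ -61261.)
a/J + 345208/209530 = -453571/(-1395698366/22783) + 345208/209530 = -453571*(-22783/1395698366) + 345208*(1/209530) = 10333708093/1395698366 + 172604/104765 = 1323514049128209/146220339313990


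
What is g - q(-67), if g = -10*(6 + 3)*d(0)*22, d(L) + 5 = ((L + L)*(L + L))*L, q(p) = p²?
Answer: 5411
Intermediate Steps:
d(L) = -5 + 4*L³ (d(L) = -5 + ((L + L)*(L + L))*L = -5 + ((2*L)*(2*L))*L = -5 + (4*L²)*L = -5 + 4*L³)
g = 9900 (g = -10*(6 + 3)*(-5 + 4*0³)*22 = -90*(-5 + 4*0)*22 = -90*(-5 + 0)*22 = -90*(-5)*22 = -10*(-45)*22 = 450*22 = 9900)
g - q(-67) = 9900 - 1*(-67)² = 9900 - 1*4489 = 9900 - 4489 = 5411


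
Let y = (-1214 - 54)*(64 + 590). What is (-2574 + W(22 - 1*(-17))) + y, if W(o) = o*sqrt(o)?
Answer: -831846 + 39*sqrt(39) ≈ -8.3160e+5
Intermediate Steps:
W(o) = o**(3/2)
y = -829272 (y = -1268*654 = -829272)
(-2574 + W(22 - 1*(-17))) + y = (-2574 + (22 - 1*(-17))**(3/2)) - 829272 = (-2574 + (22 + 17)**(3/2)) - 829272 = (-2574 + 39**(3/2)) - 829272 = (-2574 + 39*sqrt(39)) - 829272 = -831846 + 39*sqrt(39)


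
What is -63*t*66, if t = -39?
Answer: 162162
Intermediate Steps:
-63*t*66 = -63*(-39)*66 = 2457*66 = 162162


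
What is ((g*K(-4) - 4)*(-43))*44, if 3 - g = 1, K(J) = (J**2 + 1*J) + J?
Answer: -22704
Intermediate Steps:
K(J) = J**2 + 2*J (K(J) = (J**2 + J) + J = (J + J**2) + J = J**2 + 2*J)
g = 2 (g = 3 - 1*1 = 3 - 1 = 2)
((g*K(-4) - 4)*(-43))*44 = ((2*(-4*(2 - 4)) - 4)*(-43))*44 = ((2*(-4*(-2)) - 4)*(-43))*44 = ((2*8 - 4)*(-43))*44 = ((16 - 4)*(-43))*44 = (12*(-43))*44 = -516*44 = -22704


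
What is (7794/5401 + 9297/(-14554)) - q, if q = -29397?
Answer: 2310848329917/78606154 ≈ 29398.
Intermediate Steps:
(7794/5401 + 9297/(-14554)) - q = (7794/5401 + 9297/(-14554)) - 1*(-29397) = (7794*(1/5401) + 9297*(-1/14554)) + 29397 = (7794/5401 - 9297/14554) + 29397 = 63220779/78606154 + 29397 = 2310848329917/78606154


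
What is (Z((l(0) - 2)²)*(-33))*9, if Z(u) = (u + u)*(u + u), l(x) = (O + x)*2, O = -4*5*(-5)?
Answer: -1825900895808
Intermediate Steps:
O = 100 (O = -20*(-5) = 100)
l(x) = 200 + 2*x (l(x) = (100 + x)*2 = 200 + 2*x)
Z(u) = 4*u² (Z(u) = (2*u)*(2*u) = 4*u²)
(Z((l(0) - 2)²)*(-33))*9 = ((4*(((200 + 2*0) - 2)²)²)*(-33))*9 = ((4*(((200 + 0) - 2)²)²)*(-33))*9 = ((4*((200 - 2)²)²)*(-33))*9 = ((4*(198²)²)*(-33))*9 = ((4*39204²)*(-33))*9 = ((4*1536953616)*(-33))*9 = (6147814464*(-33))*9 = -202877877312*9 = -1825900895808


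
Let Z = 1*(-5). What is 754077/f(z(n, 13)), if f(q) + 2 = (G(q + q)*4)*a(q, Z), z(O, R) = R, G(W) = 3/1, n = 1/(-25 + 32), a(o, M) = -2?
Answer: -754077/26 ≈ -29003.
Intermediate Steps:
Z = -5
n = ⅐ (n = 1/7 = ⅐ ≈ 0.14286)
G(W) = 3 (G(W) = 3*1 = 3)
f(q) = -26 (f(q) = -2 + (3*4)*(-2) = -2 + 12*(-2) = -2 - 24 = -26)
754077/f(z(n, 13)) = 754077/(-26) = 754077*(-1/26) = -754077/26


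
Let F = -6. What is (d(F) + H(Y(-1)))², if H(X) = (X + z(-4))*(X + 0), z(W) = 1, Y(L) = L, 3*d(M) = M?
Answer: 4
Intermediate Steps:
d(M) = M/3
H(X) = X*(1 + X) (H(X) = (X + 1)*(X + 0) = (1 + X)*X = X*(1 + X))
(d(F) + H(Y(-1)))² = ((⅓)*(-6) - (1 - 1))² = (-2 - 1*0)² = (-2 + 0)² = (-2)² = 4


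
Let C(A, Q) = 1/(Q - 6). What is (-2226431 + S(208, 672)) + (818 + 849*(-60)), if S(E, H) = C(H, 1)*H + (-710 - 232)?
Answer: -11388147/5 ≈ -2.2776e+6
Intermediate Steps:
C(A, Q) = 1/(-6 + Q)
S(E, H) = -942 - H/5 (S(E, H) = H/(-6 + 1) + (-710 - 232) = H/(-5) - 942 = -H/5 - 942 = -942 - H/5)
(-2226431 + S(208, 672)) + (818 + 849*(-60)) = (-2226431 + (-942 - 1/5*672)) + (818 + 849*(-60)) = (-2226431 + (-942 - 672/5)) + (818 - 50940) = (-2226431 - 5382/5) - 50122 = -11137537/5 - 50122 = -11388147/5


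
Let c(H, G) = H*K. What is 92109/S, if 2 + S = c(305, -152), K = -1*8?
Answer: -30703/814 ≈ -37.719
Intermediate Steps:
K = -8
c(H, G) = -8*H (c(H, G) = H*(-8) = -8*H)
S = -2442 (S = -2 - 8*305 = -2 - 2440 = -2442)
92109/S = 92109/(-2442) = 92109*(-1/2442) = -30703/814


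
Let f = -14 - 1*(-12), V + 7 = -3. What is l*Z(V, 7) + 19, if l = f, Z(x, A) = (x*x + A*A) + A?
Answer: -293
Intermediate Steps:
V = -10 (V = -7 - 3 = -10)
f = -2 (f = -14 + 12 = -2)
Z(x, A) = A + A² + x² (Z(x, A) = (x² + A²) + A = (A² + x²) + A = A + A² + x²)
l = -2
l*Z(V, 7) + 19 = -2*(7 + 7² + (-10)²) + 19 = -2*(7 + 49 + 100) + 19 = -2*156 + 19 = -312 + 19 = -293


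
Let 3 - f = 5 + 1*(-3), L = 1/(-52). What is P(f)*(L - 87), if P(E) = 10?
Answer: -22625/26 ≈ -870.19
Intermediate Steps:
L = -1/52 ≈ -0.019231
f = 1 (f = 3 - (5 + 1*(-3)) = 3 - (5 - 3) = 3 - 1*2 = 3 - 2 = 1)
P(f)*(L - 87) = 10*(-1/52 - 87) = 10*(-4525/52) = -22625/26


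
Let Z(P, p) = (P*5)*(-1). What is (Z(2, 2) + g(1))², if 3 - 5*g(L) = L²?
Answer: 2304/25 ≈ 92.160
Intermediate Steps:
Z(P, p) = -5*P (Z(P, p) = (5*P)*(-1) = -5*P)
g(L) = ⅗ - L²/5
(Z(2, 2) + g(1))² = (-5*2 + (⅗ - ⅕*1²))² = (-10 + (⅗ - ⅕*1))² = (-10 + (⅗ - ⅕))² = (-10 + ⅖)² = (-48/5)² = 2304/25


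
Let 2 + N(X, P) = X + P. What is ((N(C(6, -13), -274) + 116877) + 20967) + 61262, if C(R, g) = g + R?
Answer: 198823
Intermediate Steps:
C(R, g) = R + g
N(X, P) = -2 + P + X (N(X, P) = -2 + (X + P) = -2 + (P + X) = -2 + P + X)
((N(C(6, -13), -274) + 116877) + 20967) + 61262 = (((-2 - 274 + (6 - 13)) + 116877) + 20967) + 61262 = (((-2 - 274 - 7) + 116877) + 20967) + 61262 = ((-283 + 116877) + 20967) + 61262 = (116594 + 20967) + 61262 = 137561 + 61262 = 198823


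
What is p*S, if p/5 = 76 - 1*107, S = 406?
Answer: -62930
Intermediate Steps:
p = -155 (p = 5*(76 - 1*107) = 5*(76 - 107) = 5*(-31) = -155)
p*S = -155*406 = -62930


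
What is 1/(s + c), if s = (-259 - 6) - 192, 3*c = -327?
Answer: -1/566 ≈ -0.0017668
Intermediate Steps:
c = -109 (c = (⅓)*(-327) = -109)
s = -457 (s = -265 - 192 = -457)
1/(s + c) = 1/(-457 - 109) = 1/(-566) = -1/566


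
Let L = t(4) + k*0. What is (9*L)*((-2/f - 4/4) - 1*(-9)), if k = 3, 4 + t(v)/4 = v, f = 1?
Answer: 0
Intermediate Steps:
t(v) = -16 + 4*v
L = 0 (L = (-16 + 4*4) + 3*0 = (-16 + 16) + 0 = 0 + 0 = 0)
(9*L)*((-2/f - 4/4) - 1*(-9)) = (9*0)*((-2/1 - 4/4) - 1*(-9)) = 0*((-2*1 - 4*¼) + 9) = 0*((-2 - 1) + 9) = 0*(-3 + 9) = 0*6 = 0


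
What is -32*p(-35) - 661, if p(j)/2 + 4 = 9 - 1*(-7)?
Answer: -1429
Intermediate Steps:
p(j) = 24 (p(j) = -8 + 2*(9 - 1*(-7)) = -8 + 2*(9 + 7) = -8 + 2*16 = -8 + 32 = 24)
-32*p(-35) - 661 = -32*24 - 661 = -768 - 661 = -1429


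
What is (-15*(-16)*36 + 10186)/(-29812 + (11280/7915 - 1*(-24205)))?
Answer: -29801558/8873625 ≈ -3.3584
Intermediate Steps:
(-15*(-16)*36 + 10186)/(-29812 + (11280/7915 - 1*(-24205))) = (240*36 + 10186)/(-29812 + (11280*(1/7915) + 24205)) = (8640 + 10186)/(-29812 + (2256/1583 + 24205)) = 18826/(-29812 + 38318771/1583) = 18826/(-8873625/1583) = 18826*(-1583/8873625) = -29801558/8873625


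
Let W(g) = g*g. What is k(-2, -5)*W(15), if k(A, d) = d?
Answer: -1125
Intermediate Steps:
W(g) = g**2
k(-2, -5)*W(15) = -5*15**2 = -5*225 = -1125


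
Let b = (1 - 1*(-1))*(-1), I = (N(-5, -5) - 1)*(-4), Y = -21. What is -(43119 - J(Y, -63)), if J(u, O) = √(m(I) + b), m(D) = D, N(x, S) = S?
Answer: -43119 + √22 ≈ -43114.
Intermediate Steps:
I = 24 (I = (-5 - 1)*(-4) = -6*(-4) = 24)
b = -2 (b = (1 + 1)*(-1) = 2*(-1) = -2)
J(u, O) = √22 (J(u, O) = √(24 - 2) = √22)
-(43119 - J(Y, -63)) = -(43119 - √22) = -43119 + √22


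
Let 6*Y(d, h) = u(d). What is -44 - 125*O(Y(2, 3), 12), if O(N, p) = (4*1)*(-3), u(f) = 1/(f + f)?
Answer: 1456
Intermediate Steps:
u(f) = 1/(2*f)
Y(d, h) = 1/(12*d) (Y(d, h) = (1/(2*d))/6 = 1/(12*d))
O(N, p) = -12 (O(N, p) = 4*(-3) = -12)
-44 - 125*O(Y(2, 3), 12) = -44 - 125*(-12) = -44 + 1500 = 1456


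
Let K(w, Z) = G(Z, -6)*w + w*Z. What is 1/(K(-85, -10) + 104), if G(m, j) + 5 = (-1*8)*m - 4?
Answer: -1/5081 ≈ -0.00019681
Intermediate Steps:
G(m, j) = -9 - 8*m (G(m, j) = -5 + ((-1*8)*m - 4) = -5 + (-8*m - 4) = -5 + (-4 - 8*m) = -9 - 8*m)
K(w, Z) = Z*w + w*(-9 - 8*Z) (K(w, Z) = (-9 - 8*Z)*w + w*Z = w*(-9 - 8*Z) + Z*w = Z*w + w*(-9 - 8*Z))
1/(K(-85, -10) + 104) = 1/(-1*(-85)*(9 + 7*(-10)) + 104) = 1/(-1*(-85)*(9 - 70) + 104) = 1/(-1*(-85)*(-61) + 104) = 1/(-5185 + 104) = 1/(-5081) = -1/5081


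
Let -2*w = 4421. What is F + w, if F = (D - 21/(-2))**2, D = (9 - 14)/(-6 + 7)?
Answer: -8721/4 ≈ -2180.3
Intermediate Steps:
w = -4421/2 (w = -1/2*4421 = -4421/2 ≈ -2210.5)
D = -5 (D = -5/1 = -5*1 = -5)
F = 121/4 (F = (-5 - 21/(-2))**2 = (-5 - 21*(-1/2))**2 = (-5 + 21/2)**2 = (11/2)**2 = 121/4 ≈ 30.250)
F + w = 121/4 - 4421/2 = -8721/4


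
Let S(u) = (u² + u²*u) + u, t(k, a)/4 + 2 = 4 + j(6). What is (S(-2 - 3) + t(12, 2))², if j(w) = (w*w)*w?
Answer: 588289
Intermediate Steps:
j(w) = w³ (j(w) = w²*w = w³)
t(k, a) = 872 (t(k, a) = -8 + 4*(4 + 6³) = -8 + 4*(4 + 216) = -8 + 4*220 = -8 + 880 = 872)
S(u) = u + u² + u³ (S(u) = (u² + u³) + u = u + u² + u³)
(S(-2 - 3) + t(12, 2))² = ((-2 - 3)*(1 + (-2 - 3) + (-2 - 3)²) + 872)² = (-5*(1 - 5 + (-5)²) + 872)² = (-5*(1 - 5 + 25) + 872)² = (-5*21 + 872)² = (-105 + 872)² = 767² = 588289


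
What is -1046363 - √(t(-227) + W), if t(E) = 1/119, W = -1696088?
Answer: -1046363 - I*√24018302049/119 ≈ -1.0464e+6 - 1302.3*I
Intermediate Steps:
t(E) = 1/119
-1046363 - √(t(-227) + W) = -1046363 - √(1/119 - 1696088) = -1046363 - √(-201834471/119) = -1046363 - I*√24018302049/119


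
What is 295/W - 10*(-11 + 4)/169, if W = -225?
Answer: -6821/7605 ≈ -0.89691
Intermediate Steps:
295/W - 10*(-11 + 4)/169 = 295/(-225) - 10*(-11 + 4)/169 = 295*(-1/225) - 10*(-7)*(1/169) = -59/45 + 70*(1/169) = -59/45 + 70/169 = -6821/7605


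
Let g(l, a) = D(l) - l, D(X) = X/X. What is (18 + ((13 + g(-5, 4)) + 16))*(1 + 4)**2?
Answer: 1325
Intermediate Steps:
D(X) = 1
g(l, a) = 1 - l
(18 + ((13 + g(-5, 4)) + 16))*(1 + 4)**2 = (18 + ((13 + (1 - 1*(-5))) + 16))*(1 + 4)**2 = (18 + ((13 + (1 + 5)) + 16))*5**2 = (18 + ((13 + 6) + 16))*25 = (18 + (19 + 16))*25 = (18 + 35)*25 = 53*25 = 1325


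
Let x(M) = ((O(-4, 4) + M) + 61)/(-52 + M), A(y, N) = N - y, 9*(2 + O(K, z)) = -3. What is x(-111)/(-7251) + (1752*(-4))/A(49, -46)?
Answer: 24848523997/336845205 ≈ 73.768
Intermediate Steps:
O(K, z) = -7/3 (O(K, z) = -2 + (⅑)*(-3) = -2 - ⅓ = -7/3)
x(M) = (176/3 + M)/(-52 + M) (x(M) = ((-7/3 + M) + 61)/(-52 + M) = (176/3 + M)/(-52 + M))
x(-111)/(-7251) + (1752*(-4))/A(49, -46) = ((176/3 - 111)/(-52 - 111))/(-7251) + (1752*(-4))/(-46 - 1*49) = (-157/3/(-163))*(-1/7251) - 7008/(-46 - 49) = -1/163*(-157/3)*(-1/7251) - 7008/(-95) = (157/489)*(-1/7251) - 7008*(-1/95) = -157/3545739 + 7008/95 = 24848523997/336845205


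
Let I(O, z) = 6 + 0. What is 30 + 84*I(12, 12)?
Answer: 534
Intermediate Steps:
I(O, z) = 6
30 + 84*I(12, 12) = 30 + 84*6 = 30 + 504 = 534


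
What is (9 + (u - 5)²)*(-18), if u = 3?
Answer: -234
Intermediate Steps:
(9 + (u - 5)²)*(-18) = (9 + (3 - 5)²)*(-18) = (9 + (-2)²)*(-18) = (9 + 4)*(-18) = 13*(-18) = -234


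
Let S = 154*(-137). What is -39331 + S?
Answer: -60429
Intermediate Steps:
S = -21098
-39331 + S = -39331 - 21098 = -60429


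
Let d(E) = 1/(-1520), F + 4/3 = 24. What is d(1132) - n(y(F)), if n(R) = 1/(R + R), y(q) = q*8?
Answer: -353/103360 ≈ -0.0034152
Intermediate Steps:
F = 68/3 (F = -4/3 + 24 = 68/3 ≈ 22.667)
y(q) = 8*q
n(R) = 1/(2*R)
d(E) = -1/1520
d(1132) - n(y(F)) = -1/1520 - 1/(2*(8*(68/3))) = -1/1520 - 1/(2*544/3) = -1/1520 - 3/(2*544) = -1/1520 - 1*3/1088 = -1/1520 - 3/1088 = -353/103360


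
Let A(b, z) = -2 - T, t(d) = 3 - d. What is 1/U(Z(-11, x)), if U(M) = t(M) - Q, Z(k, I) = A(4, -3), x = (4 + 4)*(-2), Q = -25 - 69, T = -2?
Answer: 1/97 ≈ 0.010309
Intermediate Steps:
Q = -94
A(b, z) = 0 (A(b, z) = -2 - 1*(-2) = -2 + 2 = 0)
x = -16 (x = 8*(-2) = -16)
Z(k, I) = 0
U(M) = 97 - M (U(M) = (3 - M) - 1*(-94) = (3 - M) + 94 = 97 - M)
1/U(Z(-11, x)) = 1/(97 - 1*0) = 1/(97 + 0) = 1/97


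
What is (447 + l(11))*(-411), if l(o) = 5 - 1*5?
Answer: -183717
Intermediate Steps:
l(o) = 0 (l(o) = 5 - 5 = 0)
(447 + l(11))*(-411) = (447 + 0)*(-411) = 447*(-411) = -183717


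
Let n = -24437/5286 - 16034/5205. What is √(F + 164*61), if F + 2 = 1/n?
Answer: 6*√1386769596285632683/70650103 ≈ 100.01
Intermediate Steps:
n = -70650103/9171210 (n = -24437*1/5286 - 16034*1/5205 = -24437/5286 - 16034/5205 = -70650103/9171210 ≈ -7.7035)
F = -150471416/70650103 (F = -2 + 1/(-70650103/9171210) = -2 - 9171210/70650103 = -150471416/70650103 ≈ -2.1298)
√(F + 164*61) = √(-150471416/70650103 + 164*61) = √(-150471416/70650103 + 10004) = √(706633158996/70650103) = 6*√1386769596285632683/70650103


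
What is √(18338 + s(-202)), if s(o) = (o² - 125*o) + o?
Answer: √84190 ≈ 290.16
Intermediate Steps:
s(o) = o² - 124*o
√(18338 + s(-202)) = √(18338 - 202*(-124 - 202)) = √(18338 - 202*(-326)) = √(18338 + 65852) = √84190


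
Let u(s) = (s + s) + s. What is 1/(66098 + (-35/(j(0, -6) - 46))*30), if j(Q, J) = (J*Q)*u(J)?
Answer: 23/1520779 ≈ 1.5124e-5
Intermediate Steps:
u(s) = 3*s (u(s) = 2*s + s = 3*s)
j(Q, J) = 3*Q*J² (j(Q, J) = (J*Q)*(3*J) = 3*Q*J²)
1/(66098 + (-35/(j(0, -6) - 46))*30) = 1/(66098 + (-35/(3*0*(-6)² - 46))*30) = 1/(66098 + (-35/(3*0*36 - 46))*30) = 1/(66098 + (-35/(0 - 46))*30) = 1/(66098 + (-35/(-46))*30) = 1/(66098 - 1/46*(-35)*30) = 1/(66098 + (35/46)*30) = 1/(66098 + 525/23) = 1/(1520779/23) = 23/1520779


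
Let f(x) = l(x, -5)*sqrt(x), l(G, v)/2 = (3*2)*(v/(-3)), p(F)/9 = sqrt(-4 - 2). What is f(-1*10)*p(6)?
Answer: -360*sqrt(15) ≈ -1394.3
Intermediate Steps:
p(F) = 9*I*sqrt(6) (p(F) = 9*sqrt(-4 - 2) = 9*sqrt(-6) = 9*(I*sqrt(6)) = 9*I*sqrt(6))
l(G, v) = -4*v (l(G, v) = 2*((3*2)*(v/(-3))) = 2*(6*(v*(-1/3))) = 2*(6*(-v/3)) = 2*(-2*v) = -4*v)
f(x) = 20*sqrt(x) (f(x) = (-4*(-5))*sqrt(x) = 20*sqrt(x))
f(-1*10)*p(6) = (20*sqrt(-1*10))*(9*I*sqrt(6)) = (20*sqrt(-10))*(9*I*sqrt(6)) = (20*(I*sqrt(10)))*(9*I*sqrt(6)) = (20*I*sqrt(10))*(9*I*sqrt(6)) = -360*sqrt(15)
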